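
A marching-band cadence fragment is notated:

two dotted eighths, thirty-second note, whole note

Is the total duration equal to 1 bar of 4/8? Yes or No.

No

One bar of 4/8 = 16 thirty-second notes.
Working in thirty-second notes: dotted eighth = 6; dotted eighth = 6; thirty-second note = 1; whole note = 32.
Adding: 6 + 6 + 1 + 32 = 45.
45 exceeds 16, so the answer is No.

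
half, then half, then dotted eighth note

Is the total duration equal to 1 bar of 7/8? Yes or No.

No

One bar of 7/8 = 14 sixteenth notes.
Each duration in sixteenth notes: half = 8; half = 8; dotted eighth note = 3.
Total: 8 + 8 + 3 = 19.
19 exceeds 14, so the answer is No.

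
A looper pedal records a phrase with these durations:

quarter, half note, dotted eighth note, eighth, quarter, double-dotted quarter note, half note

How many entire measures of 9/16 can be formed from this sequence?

4

One bar of 9/16 = 9 sixteenth notes.
Express everything in sixteenth notes: quarter = 4; half note = 8; dotted eighth note = 3; eighth = 2; quarter = 4; double-dotted quarter note = 7; half note = 8.
Total: 4 + 8 + 3 + 2 + 4 + 7 + 8 = 36.
36 ÷ 9 = 4 complete bars with 0 left over.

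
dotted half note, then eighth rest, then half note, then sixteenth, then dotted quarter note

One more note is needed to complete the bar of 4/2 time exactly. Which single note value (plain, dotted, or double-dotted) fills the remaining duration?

The bar of 4/2 = 32 sixteenth notes.
Each duration in sixteenth notes: dotted half note = 12; eighth rest = 2; half note = 8; sixteenth = 1; dotted quarter note = 6.
Sum: 12 + 2 + 8 + 1 + 6 = 29.
Remaining: 32 − 29 = 3 sixteenth notes, which is a dotted eighth note.

dotted eighth note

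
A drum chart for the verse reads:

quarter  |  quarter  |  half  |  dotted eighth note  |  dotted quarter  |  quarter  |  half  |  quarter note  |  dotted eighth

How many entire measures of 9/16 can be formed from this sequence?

4

One bar of 9/16 = 9 sixteenth notes.
Convert each value to sixteenth notes: quarter = 4; quarter = 4; half = 8; dotted eighth note = 3; dotted quarter = 6; quarter = 4; half = 8; quarter note = 4; dotted eighth = 3.
Adding: 4 + 4 + 8 + 3 + 6 + 4 + 8 + 4 + 3 = 44.
44 ÷ 9 = 4 complete bars with 8 left over.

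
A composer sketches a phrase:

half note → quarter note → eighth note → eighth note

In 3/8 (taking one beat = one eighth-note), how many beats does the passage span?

8

One eighth-note beat = 2 sixteenth notes.
Express everything in sixteenth notes: half note = 8; quarter note = 4; eighth note = 2; eighth note = 2.
Sum: 8 + 4 + 2 + 2 = 16.
16 ÷ 2 = 8 beats.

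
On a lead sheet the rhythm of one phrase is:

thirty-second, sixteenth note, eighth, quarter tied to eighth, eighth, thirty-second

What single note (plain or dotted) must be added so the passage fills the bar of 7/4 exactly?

The bar of 7/4 = 56 thirty-second notes.
In thirty-second notes: thirty-second = 1; sixteenth note = 2; eighth = 4; quarter tied to eighth (quarter + eighth) = 12; eighth = 4; thirty-second = 1.
Altogether 1 + 2 + 4 + 12 + 4 + 1 = 24.
Remaining: 56 − 24 = 32 thirty-second notes, which is a whole note.

whole note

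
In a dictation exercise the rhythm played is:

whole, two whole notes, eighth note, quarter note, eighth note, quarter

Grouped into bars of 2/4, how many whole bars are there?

7

One bar of 2/4 = 4 eighth notes.
Express everything in eighth notes: whole = 8; whole note = 8; whole note = 8; eighth note = 1; quarter note = 2; eighth note = 1; quarter = 2.
Altogether 8 + 8 + 8 + 1 + 2 + 1 + 2 = 30.
30 ÷ 4 = 7 complete bars with 2 left over.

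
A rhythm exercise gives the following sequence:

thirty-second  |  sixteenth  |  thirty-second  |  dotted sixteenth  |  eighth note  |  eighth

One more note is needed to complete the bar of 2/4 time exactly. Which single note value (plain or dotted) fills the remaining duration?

The bar of 2/4 = 16 thirty-second notes.
In thirty-second notes: thirty-second = 1; sixteenth = 2; thirty-second = 1; dotted sixteenth = 3; eighth note = 4; eighth = 4.
Total: 1 + 2 + 1 + 3 + 4 + 4 = 15.
Remaining: 16 − 15 = 1 thirty-second note, which is a thirty-second note.

thirty-second note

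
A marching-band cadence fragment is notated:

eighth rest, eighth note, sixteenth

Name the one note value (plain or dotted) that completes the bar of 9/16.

quarter note

The bar of 9/16 = 9 sixteenth notes.
Each duration in sixteenth notes: eighth rest = 2; eighth note = 2; sixteenth = 1.
Total: 2 + 2 + 1 = 5.
Remaining: 9 − 5 = 4 sixteenth notes, which is a quarter note.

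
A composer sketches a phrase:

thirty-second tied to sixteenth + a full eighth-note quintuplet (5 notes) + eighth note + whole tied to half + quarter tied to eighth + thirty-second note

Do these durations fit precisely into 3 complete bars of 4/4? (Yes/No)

No

One bar of 4/4 = 32 thirty-second notes, so 3 bars = 96.
Convert each value to thirty-second notes: thirty-second tied to sixteenth (thirty-second + sixteenth) = 3; a full eighth-note quintuplet (5 notes) (five quintuplet eighths span one half) = 16; eighth note = 4; whole tied to half (whole + half) = 48; quarter tied to eighth (quarter + eighth) = 12; thirty-second note = 1.
Sum: 3 + 16 + 4 + 48 + 12 + 1 = 84.
84 falls short of 96, so the answer is No.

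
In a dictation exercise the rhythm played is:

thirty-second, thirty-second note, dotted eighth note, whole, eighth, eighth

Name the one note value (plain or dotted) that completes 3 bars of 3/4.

dotted half note

3 bars of 3/4 = 72 thirty-second notes.
Convert each value to thirty-second notes: thirty-second = 1; thirty-second note = 1; dotted eighth note = 6; whole = 32; eighth = 4; eighth = 4.
Total: 1 + 1 + 6 + 32 + 4 + 4 = 48.
Remaining: 72 − 48 = 24 thirty-second notes, which is a dotted half note.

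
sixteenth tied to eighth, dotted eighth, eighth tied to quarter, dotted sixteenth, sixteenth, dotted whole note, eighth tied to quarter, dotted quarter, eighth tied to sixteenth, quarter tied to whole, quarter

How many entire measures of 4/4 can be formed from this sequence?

One bar of 4/4 = 32 thirty-second notes.
In thirty-second notes: sixteenth tied to eighth (sixteenth + eighth) = 6; dotted eighth = 6; eighth tied to quarter (eighth + quarter) = 12; dotted sixteenth = 3; sixteenth = 2; dotted whole note = 48; eighth tied to quarter (eighth + quarter) = 12; dotted quarter = 12; eighth tied to sixteenth (eighth + sixteenth) = 6; quarter tied to whole (quarter + whole) = 40; quarter = 8.
Sum: 6 + 6 + 12 + 3 + 2 + 48 + 12 + 12 + 6 + 40 + 8 = 155.
155 ÷ 32 = 4 complete bars with 27 left over.

4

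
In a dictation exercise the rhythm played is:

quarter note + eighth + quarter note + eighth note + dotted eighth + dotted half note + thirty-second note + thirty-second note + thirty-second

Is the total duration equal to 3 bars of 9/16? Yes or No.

One bar of 9/16 = 18 thirty-second notes, so 3 bars = 54.
Express everything in thirty-second notes: quarter note = 8; eighth = 4; quarter note = 8; eighth note = 4; dotted eighth = 6; dotted half note = 24; thirty-second note = 1; thirty-second note = 1; thirty-second = 1.
Total: 8 + 4 + 8 + 4 + 6 + 24 + 1 + 1 + 1 = 57.
57 exceeds 54, so the answer is No.

No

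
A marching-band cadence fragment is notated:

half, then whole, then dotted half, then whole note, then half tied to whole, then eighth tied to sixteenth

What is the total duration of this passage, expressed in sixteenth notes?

79

In sixteenth notes: half = 8; whole = 16; dotted half = 12; whole note = 16; half tied to whole (half + whole) = 24; eighth tied to sixteenth (eighth + sixteenth) = 3.
Total: 8 + 16 + 12 + 16 + 24 + 3 = 79 sixteenth notes.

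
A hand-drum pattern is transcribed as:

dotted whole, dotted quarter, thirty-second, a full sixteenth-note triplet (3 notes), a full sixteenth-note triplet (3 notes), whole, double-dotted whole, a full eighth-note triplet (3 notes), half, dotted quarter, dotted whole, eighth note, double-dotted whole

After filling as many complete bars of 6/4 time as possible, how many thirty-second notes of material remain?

13

One bar of 6/4 = 48 thirty-second notes.
In thirty-second notes: dotted whole = 48; dotted quarter = 12; thirty-second = 1; a full sixteenth-note triplet (3 notes) (three triplet sixteenths span one eighth) = 4; a full sixteenth-note triplet (3 notes) (three triplet sixteenths span one eighth) = 4; whole = 32; double-dotted whole = 56; a full eighth-note triplet (3 notes) (three triplet eighths span one quarter) = 8; half = 16; dotted quarter = 12; dotted whole = 48; eighth note = 4; double-dotted whole = 56.
Total: 48 + 12 + 1 + 4 + 4 + 32 + 56 + 8 + 16 + 12 + 48 + 4 + 56 = 301.
301 ÷ 48 = 6 complete bars with 13 thirty-second notes remaining.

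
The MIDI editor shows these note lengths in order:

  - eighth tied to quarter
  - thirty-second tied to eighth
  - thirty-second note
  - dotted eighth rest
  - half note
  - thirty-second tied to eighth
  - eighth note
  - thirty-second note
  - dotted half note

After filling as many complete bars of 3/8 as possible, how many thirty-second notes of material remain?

One bar of 3/8 = 12 thirty-second notes.
In thirty-second notes: eighth tied to quarter (eighth + quarter) = 12; thirty-second tied to eighth (thirty-second + eighth) = 5; thirty-second note = 1; dotted eighth rest = 6; half note = 16; thirty-second tied to eighth (thirty-second + eighth) = 5; eighth note = 4; thirty-second note = 1; dotted half note = 24.
Altogether 12 + 5 + 1 + 6 + 16 + 5 + 4 + 1 + 24 = 74.
74 ÷ 12 = 6 complete bars with 2 thirty-second notes remaining.

2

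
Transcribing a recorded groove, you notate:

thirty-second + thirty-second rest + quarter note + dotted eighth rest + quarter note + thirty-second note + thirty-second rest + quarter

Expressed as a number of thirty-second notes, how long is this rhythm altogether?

Each duration in thirty-second notes: thirty-second = 1; thirty-second rest = 1; quarter note = 8; dotted eighth rest = 6; quarter note = 8; thirty-second note = 1; thirty-second rest = 1; quarter = 8.
Altogether 1 + 1 + 8 + 6 + 8 + 1 + 1 + 8 = 34 thirty-second notes.

34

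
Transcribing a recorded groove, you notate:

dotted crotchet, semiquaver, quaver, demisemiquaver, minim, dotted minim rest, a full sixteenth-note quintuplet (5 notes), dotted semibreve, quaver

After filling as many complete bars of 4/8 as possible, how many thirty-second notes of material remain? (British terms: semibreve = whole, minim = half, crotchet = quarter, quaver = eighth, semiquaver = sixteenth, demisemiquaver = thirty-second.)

One bar of 4/8 = 16 thirty-second notes.
Express everything in thirty-second notes: dotted crotchet = 12; semiquaver = 2; quaver = 4; demisemiquaver = 1; minim = 16; dotted minim rest = 24; a full sixteenth-note quintuplet (5 notes) (five quintuplet sixteenths span one quarter) = 8; dotted semibreve = 48; quaver = 4.
Altogether 12 + 2 + 4 + 1 + 16 + 24 + 8 + 48 + 4 = 119.
119 ÷ 16 = 7 complete bars with 7 thirty-second notes remaining.

7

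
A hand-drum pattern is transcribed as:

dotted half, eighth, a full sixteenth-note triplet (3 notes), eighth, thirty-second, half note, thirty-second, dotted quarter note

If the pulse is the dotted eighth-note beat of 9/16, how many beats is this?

One dotted eighth-note beat = 6 thirty-second notes.
In thirty-second notes: dotted half = 24; eighth = 4; a full sixteenth-note triplet (3 notes) (three triplet sixteenths span one eighth) = 4; eighth = 4; thirty-second = 1; half note = 16; thirty-second = 1; dotted quarter note = 12.
Altogether 24 + 4 + 4 + 4 + 1 + 16 + 1 + 12 = 66.
66 ÷ 6 = 11 beats.

11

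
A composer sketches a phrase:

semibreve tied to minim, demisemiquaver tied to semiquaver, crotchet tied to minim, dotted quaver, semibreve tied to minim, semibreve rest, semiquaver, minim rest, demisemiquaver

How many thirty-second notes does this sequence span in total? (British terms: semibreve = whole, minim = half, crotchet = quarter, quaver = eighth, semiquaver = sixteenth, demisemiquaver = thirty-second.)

Working in thirty-second notes: semibreve tied to minim (semibreve + minim) = 48; demisemiquaver tied to semiquaver (demisemiquaver + semiquaver) = 3; crotchet tied to minim (crotchet + minim) = 24; dotted quaver = 6; semibreve tied to minim (semibreve + minim) = 48; semibreve rest = 32; semiquaver = 2; minim rest = 16; demisemiquaver = 1.
Sum: 48 + 3 + 24 + 6 + 48 + 32 + 2 + 16 + 1 = 180 thirty-second notes.

180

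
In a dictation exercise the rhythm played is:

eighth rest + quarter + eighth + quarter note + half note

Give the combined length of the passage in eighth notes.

10

Convert each value to eighth notes: eighth rest = 1; quarter = 2; eighth = 1; quarter note = 2; half note = 4.
Adding: 1 + 2 + 1 + 2 + 4 = 10 eighth notes.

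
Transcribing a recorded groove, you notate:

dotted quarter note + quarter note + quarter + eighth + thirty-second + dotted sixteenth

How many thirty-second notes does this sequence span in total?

36

Convert each value to thirty-second notes: dotted quarter note = 12; quarter note = 8; quarter = 8; eighth = 4; thirty-second = 1; dotted sixteenth = 3.
Sum: 12 + 8 + 8 + 4 + 1 + 3 = 36 thirty-second notes.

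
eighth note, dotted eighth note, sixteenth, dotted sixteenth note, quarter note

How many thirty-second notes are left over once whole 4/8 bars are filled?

One bar of 4/8 = 16 thirty-second notes.
Convert each value to thirty-second notes: eighth note = 4; dotted eighth note = 6; sixteenth = 2; dotted sixteenth note = 3; quarter note = 8.
Total: 4 + 6 + 2 + 3 + 8 = 23.
23 ÷ 16 = 1 complete bar with 7 thirty-second notes remaining.

7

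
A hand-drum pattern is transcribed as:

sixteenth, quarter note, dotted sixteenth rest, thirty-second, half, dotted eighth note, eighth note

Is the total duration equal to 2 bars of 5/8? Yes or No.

Yes

One bar of 5/8 = 20 thirty-second notes, so 2 bars = 40.
Each duration in thirty-second notes: sixteenth = 2; quarter note = 8; dotted sixteenth rest = 3; thirty-second = 1; half = 16; dotted eighth note = 6; eighth note = 4.
Altogether 2 + 8 + 3 + 1 + 16 + 6 + 4 = 40.
40 equals 40, so the answer is Yes.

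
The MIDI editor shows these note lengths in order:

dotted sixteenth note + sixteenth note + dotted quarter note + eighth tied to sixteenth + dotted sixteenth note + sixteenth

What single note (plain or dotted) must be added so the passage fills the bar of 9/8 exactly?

The bar of 9/8 = 36 thirty-second notes.
In thirty-second notes: dotted sixteenth note = 3; sixteenth note = 2; dotted quarter note = 12; eighth tied to sixteenth (eighth + sixteenth) = 6; dotted sixteenth note = 3; sixteenth = 2.
Adding: 3 + 2 + 12 + 6 + 3 + 2 = 28.
Remaining: 36 − 28 = 8 thirty-second notes, which is a quarter note.

quarter note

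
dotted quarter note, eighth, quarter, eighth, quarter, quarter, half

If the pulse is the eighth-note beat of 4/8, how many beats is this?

One eighth-note beat = 2 sixteenth notes.
In sixteenth notes: dotted quarter note = 6; eighth = 2; quarter = 4; eighth = 2; quarter = 4; quarter = 4; half = 8.
Total: 6 + 2 + 4 + 2 + 4 + 4 + 8 = 30.
30 ÷ 2 = 15 beats.

15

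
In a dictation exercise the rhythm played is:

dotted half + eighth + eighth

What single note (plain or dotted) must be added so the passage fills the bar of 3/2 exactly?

half note

The bar of 3/2 = 12 eighth notes.
Each duration in eighth notes: dotted half = 6; eighth = 1; eighth = 1.
Sum: 6 + 1 + 1 = 8.
Remaining: 12 − 8 = 4 eighth notes, which is a half note.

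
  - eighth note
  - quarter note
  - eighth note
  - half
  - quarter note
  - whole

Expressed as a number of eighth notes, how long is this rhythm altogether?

In eighth notes: eighth note = 1; quarter note = 2; eighth note = 1; half = 4; quarter note = 2; whole = 8.
Altogether 1 + 2 + 1 + 4 + 2 + 8 = 18 eighth notes.

18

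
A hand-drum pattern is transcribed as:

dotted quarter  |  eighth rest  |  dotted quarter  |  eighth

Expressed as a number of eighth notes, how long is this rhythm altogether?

8

Working in eighth notes: dotted quarter = 3; eighth rest = 1; dotted quarter = 3; eighth = 1.
Total: 3 + 1 + 3 + 1 = 8 eighth notes.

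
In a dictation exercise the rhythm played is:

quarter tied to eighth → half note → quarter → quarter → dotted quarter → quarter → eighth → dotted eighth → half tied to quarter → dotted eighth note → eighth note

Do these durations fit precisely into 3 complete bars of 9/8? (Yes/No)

One bar of 9/8 = 18 sixteenth notes, so 3 bars = 54.
Each duration in sixteenth notes: quarter tied to eighth (quarter + eighth) = 6; half note = 8; quarter = 4; quarter = 4; dotted quarter = 6; quarter = 4; eighth = 2; dotted eighth = 3; half tied to quarter (half + quarter) = 12; dotted eighth note = 3; eighth note = 2.
Altogether 6 + 8 + 4 + 4 + 6 + 4 + 2 + 3 + 12 + 3 + 2 = 54.
54 equals 54, so the answer is Yes.

Yes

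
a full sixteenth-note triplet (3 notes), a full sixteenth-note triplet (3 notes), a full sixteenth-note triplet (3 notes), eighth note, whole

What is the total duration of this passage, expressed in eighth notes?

12

Express everything in eighth notes: a full sixteenth-note triplet (3 notes) (three triplet sixteenths span one eighth) = 1; a full sixteenth-note triplet (3 notes) (three triplet sixteenths span one eighth) = 1; a full sixteenth-note triplet (3 notes) (three triplet sixteenths span one eighth) = 1; eighth note = 1; whole = 8.
Sum: 1 + 1 + 1 + 1 + 8 = 12 eighth notes.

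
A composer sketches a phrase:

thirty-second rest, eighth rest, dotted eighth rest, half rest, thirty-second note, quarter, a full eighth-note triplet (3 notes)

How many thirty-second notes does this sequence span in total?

44

Express everything in thirty-second notes: thirty-second rest = 1; eighth rest = 4; dotted eighth rest = 6; half rest = 16; thirty-second note = 1; quarter = 8; a full eighth-note triplet (3 notes) (three triplet eighths span one quarter) = 8.
Total: 1 + 4 + 6 + 16 + 1 + 8 + 8 = 44 thirty-second notes.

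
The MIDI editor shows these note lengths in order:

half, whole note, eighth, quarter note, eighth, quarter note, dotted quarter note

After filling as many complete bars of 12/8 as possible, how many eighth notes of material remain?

9

One bar of 12/8 = 12 eighth notes.
Working in eighth notes: half = 4; whole note = 8; eighth = 1; quarter note = 2; eighth = 1; quarter note = 2; dotted quarter note = 3.
Adding: 4 + 8 + 1 + 2 + 1 + 2 + 3 = 21.
21 ÷ 12 = 1 complete bar with 9 eighth notes remaining.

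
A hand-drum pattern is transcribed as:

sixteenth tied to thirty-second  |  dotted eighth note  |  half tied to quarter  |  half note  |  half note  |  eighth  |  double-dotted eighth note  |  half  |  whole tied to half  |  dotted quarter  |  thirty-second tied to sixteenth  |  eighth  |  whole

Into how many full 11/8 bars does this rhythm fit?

One bar of 11/8 = 44 thirty-second notes.
Express everything in thirty-second notes: sixteenth tied to thirty-second (sixteenth + thirty-second) = 3; dotted eighth note = 6; half tied to quarter (half + quarter) = 24; half note = 16; half note = 16; eighth = 4; double-dotted eighth note = 7; half = 16; whole tied to half (whole + half) = 48; dotted quarter = 12; thirty-second tied to sixteenth (thirty-second + sixteenth) = 3; eighth = 4; whole = 32.
Total: 3 + 6 + 24 + 16 + 16 + 4 + 7 + 16 + 48 + 12 + 3 + 4 + 32 = 191.
191 ÷ 44 = 4 complete bars with 15 left over.

4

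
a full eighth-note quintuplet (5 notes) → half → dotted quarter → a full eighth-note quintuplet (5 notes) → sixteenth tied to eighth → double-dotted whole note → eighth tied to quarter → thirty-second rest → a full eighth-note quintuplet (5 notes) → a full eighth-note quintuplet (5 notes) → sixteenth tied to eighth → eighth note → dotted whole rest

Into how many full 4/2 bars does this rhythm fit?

One bar of 4/2 = 64 thirty-second notes.
Convert each value to thirty-second notes: a full eighth-note quintuplet (5 notes) (five quintuplet eighths span one half) = 16; half = 16; dotted quarter = 12; a full eighth-note quintuplet (5 notes) (five quintuplet eighths span one half) = 16; sixteenth tied to eighth (sixteenth + eighth) = 6; double-dotted whole note = 56; eighth tied to quarter (eighth + quarter) = 12; thirty-second rest = 1; a full eighth-note quintuplet (5 notes) (five quintuplet eighths span one half) = 16; a full eighth-note quintuplet (5 notes) (five quintuplet eighths span one half) = 16; sixteenth tied to eighth (sixteenth + eighth) = 6; eighth note = 4; dotted whole rest = 48.
Total: 16 + 16 + 12 + 16 + 6 + 56 + 12 + 1 + 16 + 16 + 6 + 4 + 48 = 225.
225 ÷ 64 = 3 complete bars with 33 left over.

3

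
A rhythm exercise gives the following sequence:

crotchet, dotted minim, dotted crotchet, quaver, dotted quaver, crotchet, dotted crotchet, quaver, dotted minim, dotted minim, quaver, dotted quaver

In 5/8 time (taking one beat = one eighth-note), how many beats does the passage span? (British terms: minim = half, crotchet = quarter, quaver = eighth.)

34

One eighth-note beat = 2 sixteenth notes.
In sixteenth notes: crotchet = 4; dotted minim = 12; dotted crotchet = 6; quaver = 2; dotted quaver = 3; crotchet = 4; dotted crotchet = 6; quaver = 2; dotted minim = 12; dotted minim = 12; quaver = 2; dotted quaver = 3.
Altogether 4 + 12 + 6 + 2 + 3 + 4 + 6 + 2 + 12 + 12 + 2 + 3 = 68.
68 ÷ 2 = 34 beats.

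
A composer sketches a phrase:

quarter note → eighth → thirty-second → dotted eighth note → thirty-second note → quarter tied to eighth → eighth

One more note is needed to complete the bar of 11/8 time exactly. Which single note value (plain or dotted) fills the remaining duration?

quarter note

The bar of 11/8 = 44 thirty-second notes.
Each duration in thirty-second notes: quarter note = 8; eighth = 4; thirty-second = 1; dotted eighth note = 6; thirty-second note = 1; quarter tied to eighth (quarter + eighth) = 12; eighth = 4.
Total: 8 + 4 + 1 + 6 + 1 + 12 + 4 = 36.
Remaining: 44 − 36 = 8 thirty-second notes, which is a quarter note.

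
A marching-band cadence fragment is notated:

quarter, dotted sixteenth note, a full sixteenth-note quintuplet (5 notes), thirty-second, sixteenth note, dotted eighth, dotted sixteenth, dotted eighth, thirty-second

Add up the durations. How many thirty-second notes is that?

38

Each duration in thirty-second notes: quarter = 8; dotted sixteenth note = 3; a full sixteenth-note quintuplet (5 notes) (five quintuplet sixteenths span one quarter) = 8; thirty-second = 1; sixteenth note = 2; dotted eighth = 6; dotted sixteenth = 3; dotted eighth = 6; thirty-second = 1.
Total: 8 + 3 + 8 + 1 + 2 + 6 + 3 + 6 + 1 = 38 thirty-second notes.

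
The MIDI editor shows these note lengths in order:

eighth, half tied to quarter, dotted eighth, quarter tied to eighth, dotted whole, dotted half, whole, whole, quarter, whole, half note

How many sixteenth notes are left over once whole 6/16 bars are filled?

One bar of 6/16 = 6 sixteenth notes.
Convert each value to sixteenth notes: eighth = 2; half tied to quarter (half + quarter) = 12; dotted eighth = 3; quarter tied to eighth (quarter + eighth) = 6; dotted whole = 24; dotted half = 12; whole = 16; whole = 16; quarter = 4; whole = 16; half note = 8.
Adding: 2 + 12 + 3 + 6 + 24 + 12 + 16 + 16 + 4 + 16 + 8 = 119.
119 ÷ 6 = 19 complete bars with 5 sixteenth notes remaining.

5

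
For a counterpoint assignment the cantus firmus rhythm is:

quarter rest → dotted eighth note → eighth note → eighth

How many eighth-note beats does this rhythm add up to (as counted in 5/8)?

One eighth-note beat = 2 sixteenth notes.
Each duration in sixteenth notes: quarter rest = 4; dotted eighth note = 3; eighth note = 2; eighth = 2.
Altogether 4 + 3 + 2 + 2 = 11.
11 ÷ 2 = 5.5 beats.

5.5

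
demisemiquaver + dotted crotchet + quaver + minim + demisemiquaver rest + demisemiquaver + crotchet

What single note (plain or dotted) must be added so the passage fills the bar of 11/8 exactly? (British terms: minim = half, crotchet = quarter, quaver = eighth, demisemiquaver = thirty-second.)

The bar of 11/8 = 44 thirty-second notes.
Each duration in thirty-second notes: demisemiquaver = 1; dotted crotchet = 12; quaver = 4; minim = 16; demisemiquaver rest = 1; demisemiquaver = 1; crotchet = 8.
Altogether 1 + 12 + 4 + 16 + 1 + 1 + 8 = 43.
Remaining: 44 − 43 = 1 thirty-second note, which is a thirty-second note.

thirty-second note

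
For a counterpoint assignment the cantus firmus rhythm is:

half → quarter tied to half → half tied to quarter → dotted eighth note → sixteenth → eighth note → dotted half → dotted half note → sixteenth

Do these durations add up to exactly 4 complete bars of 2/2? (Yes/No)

One bar of 2/2 = 16 sixteenth notes, so 4 bars = 64.
In sixteenth notes: half = 8; quarter tied to half (quarter + half) = 12; half tied to quarter (half + quarter) = 12; dotted eighth note = 3; sixteenth = 1; eighth note = 2; dotted half = 12; dotted half note = 12; sixteenth = 1.
Adding: 8 + 12 + 12 + 3 + 1 + 2 + 12 + 12 + 1 = 63.
63 falls short of 64, so the answer is No.

No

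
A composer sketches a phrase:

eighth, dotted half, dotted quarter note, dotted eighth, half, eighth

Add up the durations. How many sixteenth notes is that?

Each duration in sixteenth notes: eighth = 2; dotted half = 12; dotted quarter note = 6; dotted eighth = 3; half = 8; eighth = 2.
Sum: 2 + 12 + 6 + 3 + 8 + 2 = 33 sixteenth notes.

33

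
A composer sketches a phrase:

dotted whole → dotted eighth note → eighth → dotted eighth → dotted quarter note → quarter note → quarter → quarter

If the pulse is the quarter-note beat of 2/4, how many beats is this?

One quarter-note beat = 4 sixteenth notes.
In sixteenth notes: dotted whole = 24; dotted eighth note = 3; eighth = 2; dotted eighth = 3; dotted quarter note = 6; quarter note = 4; quarter = 4; quarter = 4.
Altogether 24 + 3 + 2 + 3 + 6 + 4 + 4 + 4 = 50.
50 ÷ 4 = 12.5 beats.

12.5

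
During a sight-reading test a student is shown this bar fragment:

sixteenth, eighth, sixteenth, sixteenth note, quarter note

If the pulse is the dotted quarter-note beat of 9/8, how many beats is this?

One dotted quarter-note beat = 6 sixteenth notes.
Each duration in sixteenth notes: sixteenth = 1; eighth = 2; sixteenth = 1; sixteenth note = 1; quarter note = 4.
Total: 1 + 2 + 1 + 1 + 4 = 9.
9 ÷ 6 = 1.5 beats.

1.5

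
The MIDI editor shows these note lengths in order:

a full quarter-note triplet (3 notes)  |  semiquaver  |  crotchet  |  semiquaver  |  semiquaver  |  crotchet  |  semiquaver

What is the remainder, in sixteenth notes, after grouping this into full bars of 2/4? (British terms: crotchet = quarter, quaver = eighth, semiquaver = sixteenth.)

4

One bar of 2/4 = 8 sixteenth notes.
Convert each value to sixteenth notes: a full quarter-note triplet (3 notes) (three triplet quarters span one half) = 8; semiquaver = 1; crotchet = 4; semiquaver = 1; semiquaver = 1; crotchet = 4; semiquaver = 1.
Altogether 8 + 1 + 4 + 1 + 1 + 4 + 1 = 20.
20 ÷ 8 = 2 complete bars with 4 sixteenth notes remaining.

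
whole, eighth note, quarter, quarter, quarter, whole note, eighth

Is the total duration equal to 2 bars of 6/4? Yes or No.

Yes

One bar of 6/4 = 12 eighth notes, so 2 bars = 24.
In eighth notes: whole = 8; eighth note = 1; quarter = 2; quarter = 2; quarter = 2; whole note = 8; eighth = 1.
Altogether 8 + 1 + 2 + 2 + 2 + 8 + 1 = 24.
24 equals 24, so the answer is Yes.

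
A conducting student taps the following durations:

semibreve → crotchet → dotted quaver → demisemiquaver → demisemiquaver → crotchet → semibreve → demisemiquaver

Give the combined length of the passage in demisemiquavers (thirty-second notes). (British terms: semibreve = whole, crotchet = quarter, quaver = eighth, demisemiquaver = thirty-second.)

Express everything in thirty-second notes: semibreve = 32; crotchet = 8; dotted quaver = 6; demisemiquaver = 1; demisemiquaver = 1; crotchet = 8; semibreve = 32; demisemiquaver = 1.
Total: 32 + 8 + 6 + 1 + 1 + 8 + 32 + 1 = 89 thirty-second notes.

89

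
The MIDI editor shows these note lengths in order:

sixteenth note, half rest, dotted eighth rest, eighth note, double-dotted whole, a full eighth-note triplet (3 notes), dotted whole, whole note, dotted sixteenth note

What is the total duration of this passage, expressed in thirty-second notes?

175

Convert each value to thirty-second notes: sixteenth note = 2; half rest = 16; dotted eighth rest = 6; eighth note = 4; double-dotted whole = 56; a full eighth-note triplet (3 notes) (three triplet eighths span one quarter) = 8; dotted whole = 48; whole note = 32; dotted sixteenth note = 3.
Adding: 2 + 16 + 6 + 4 + 56 + 8 + 48 + 32 + 3 = 175 thirty-second notes.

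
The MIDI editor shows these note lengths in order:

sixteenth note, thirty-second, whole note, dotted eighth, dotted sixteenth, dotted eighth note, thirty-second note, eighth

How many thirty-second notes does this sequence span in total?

55

In thirty-second notes: sixteenth note = 2; thirty-second = 1; whole note = 32; dotted eighth = 6; dotted sixteenth = 3; dotted eighth note = 6; thirty-second note = 1; eighth = 4.
Altogether 2 + 1 + 32 + 6 + 3 + 6 + 1 + 4 = 55 thirty-second notes.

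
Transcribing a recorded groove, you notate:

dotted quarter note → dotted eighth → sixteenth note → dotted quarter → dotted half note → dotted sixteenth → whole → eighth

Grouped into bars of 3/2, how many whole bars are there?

One bar of 3/2 = 48 thirty-second notes.
Convert each value to thirty-second notes: dotted quarter note = 12; dotted eighth = 6; sixteenth note = 2; dotted quarter = 12; dotted half note = 24; dotted sixteenth = 3; whole = 32; eighth = 4.
Total: 12 + 6 + 2 + 12 + 24 + 3 + 32 + 4 = 95.
95 ÷ 48 = 1 complete bar with 47 left over.

1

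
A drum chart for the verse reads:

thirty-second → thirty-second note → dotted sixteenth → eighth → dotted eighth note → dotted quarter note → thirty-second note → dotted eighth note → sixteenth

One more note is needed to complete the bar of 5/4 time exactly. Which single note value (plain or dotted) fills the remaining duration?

eighth note

The bar of 5/4 = 40 thirty-second notes.
Convert each value to thirty-second notes: thirty-second = 1; thirty-second note = 1; dotted sixteenth = 3; eighth = 4; dotted eighth note = 6; dotted quarter note = 12; thirty-second note = 1; dotted eighth note = 6; sixteenth = 2.
Total: 1 + 1 + 3 + 4 + 6 + 12 + 1 + 6 + 2 = 36.
Remaining: 40 − 36 = 4 thirty-second notes, which is a eighth note.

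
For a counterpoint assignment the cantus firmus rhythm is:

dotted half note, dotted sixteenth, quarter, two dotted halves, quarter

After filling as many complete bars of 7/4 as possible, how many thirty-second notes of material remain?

35

One bar of 7/4 = 56 thirty-second notes.
Working in thirty-second notes: dotted half note = 24; dotted sixteenth = 3; quarter = 8; dotted half = 24; dotted half = 24; quarter = 8.
Adding: 24 + 3 + 8 + 24 + 24 + 8 = 91.
91 ÷ 56 = 1 complete bar with 35 thirty-second notes remaining.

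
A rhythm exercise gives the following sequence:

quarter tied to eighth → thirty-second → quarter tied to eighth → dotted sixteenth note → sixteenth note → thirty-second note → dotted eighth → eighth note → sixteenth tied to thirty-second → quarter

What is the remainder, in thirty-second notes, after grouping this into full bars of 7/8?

24

One bar of 7/8 = 28 thirty-second notes.
Express everything in thirty-second notes: quarter tied to eighth (quarter + eighth) = 12; thirty-second = 1; quarter tied to eighth (quarter + eighth) = 12; dotted sixteenth note = 3; sixteenth note = 2; thirty-second note = 1; dotted eighth = 6; eighth note = 4; sixteenth tied to thirty-second (sixteenth + thirty-second) = 3; quarter = 8.
Total: 12 + 1 + 12 + 3 + 2 + 1 + 6 + 4 + 3 + 8 = 52.
52 ÷ 28 = 1 complete bar with 24 thirty-second notes remaining.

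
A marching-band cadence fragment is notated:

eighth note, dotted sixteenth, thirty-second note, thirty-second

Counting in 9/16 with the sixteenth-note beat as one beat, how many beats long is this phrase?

One sixteenth-note beat = 2 thirty-second notes.
Convert each value to thirty-second notes: eighth note = 4; dotted sixteenth = 3; thirty-second note = 1; thirty-second = 1.
Adding: 4 + 3 + 1 + 1 = 9.
9 ÷ 2 = 4.5 beats.

4.5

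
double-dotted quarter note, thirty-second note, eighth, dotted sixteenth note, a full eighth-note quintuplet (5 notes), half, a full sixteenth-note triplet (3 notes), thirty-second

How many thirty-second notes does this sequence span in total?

In thirty-second notes: double-dotted quarter note = 14; thirty-second note = 1; eighth = 4; dotted sixteenth note = 3; a full eighth-note quintuplet (5 notes) (five quintuplet eighths span one half) = 16; half = 16; a full sixteenth-note triplet (3 notes) (three triplet sixteenths span one eighth) = 4; thirty-second = 1.
Adding: 14 + 1 + 4 + 3 + 16 + 16 + 4 + 1 = 59 thirty-second notes.

59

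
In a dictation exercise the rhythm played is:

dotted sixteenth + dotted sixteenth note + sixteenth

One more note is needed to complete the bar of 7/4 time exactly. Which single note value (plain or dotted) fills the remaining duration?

dotted whole note

The bar of 7/4 = 56 thirty-second notes.
In thirty-second notes: dotted sixteenth = 3; dotted sixteenth note = 3; sixteenth = 2.
Adding: 3 + 3 + 2 = 8.
Remaining: 56 − 8 = 48 thirty-second notes, which is a dotted whole note.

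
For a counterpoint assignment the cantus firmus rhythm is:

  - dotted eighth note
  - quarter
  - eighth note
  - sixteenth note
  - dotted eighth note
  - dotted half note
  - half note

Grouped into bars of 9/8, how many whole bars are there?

One bar of 9/8 = 18 sixteenth notes.
Express everything in sixteenth notes: dotted eighth note = 3; quarter = 4; eighth note = 2; sixteenth note = 1; dotted eighth note = 3; dotted half note = 12; half note = 8.
Adding: 3 + 4 + 2 + 1 + 3 + 12 + 8 = 33.
33 ÷ 18 = 1 complete bar with 15 left over.

1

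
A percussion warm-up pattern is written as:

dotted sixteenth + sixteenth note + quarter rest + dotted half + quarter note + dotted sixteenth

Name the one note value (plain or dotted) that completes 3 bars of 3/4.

dotted half note

3 bars of 3/4 = 72 thirty-second notes.
In thirty-second notes: dotted sixteenth = 3; sixteenth note = 2; quarter rest = 8; dotted half = 24; quarter note = 8; dotted sixteenth = 3.
Altogether 3 + 2 + 8 + 24 + 8 + 3 = 48.
Remaining: 72 − 48 = 24 thirty-second notes, which is a dotted half note.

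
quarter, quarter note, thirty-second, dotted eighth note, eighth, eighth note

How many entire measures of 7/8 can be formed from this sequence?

1

One bar of 7/8 = 28 thirty-second notes.
Each duration in thirty-second notes: quarter = 8; quarter note = 8; thirty-second = 1; dotted eighth note = 6; eighth = 4; eighth note = 4.
Altogether 8 + 8 + 1 + 6 + 4 + 4 = 31.
31 ÷ 28 = 1 complete bar with 3 left over.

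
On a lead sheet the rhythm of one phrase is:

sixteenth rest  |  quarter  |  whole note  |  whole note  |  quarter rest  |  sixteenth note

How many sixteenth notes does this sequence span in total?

42

Convert each value to sixteenth notes: sixteenth rest = 1; quarter = 4; whole note = 16; whole note = 16; quarter rest = 4; sixteenth note = 1.
Altogether 1 + 4 + 16 + 16 + 4 + 1 = 42 sixteenth notes.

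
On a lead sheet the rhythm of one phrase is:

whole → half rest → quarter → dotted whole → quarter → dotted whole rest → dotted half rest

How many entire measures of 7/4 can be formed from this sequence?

One bar of 7/4 = 7 quarter notes.
Express everything in quarter notes: whole = 4; half rest = 2; quarter = 1; dotted whole = 6; quarter = 1; dotted whole rest = 6; dotted half rest = 3.
Sum: 4 + 2 + 1 + 6 + 1 + 6 + 3 = 23.
23 ÷ 7 = 3 complete bars with 2 left over.

3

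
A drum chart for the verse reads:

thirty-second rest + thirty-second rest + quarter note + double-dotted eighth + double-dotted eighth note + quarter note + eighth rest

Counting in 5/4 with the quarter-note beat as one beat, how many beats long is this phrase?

4.5

One quarter-note beat = 8 thirty-second notes.
Each duration in thirty-second notes: thirty-second rest = 1; thirty-second rest = 1; quarter note = 8; double-dotted eighth = 7; double-dotted eighth note = 7; quarter note = 8; eighth rest = 4.
Altogether 1 + 1 + 8 + 7 + 7 + 8 + 4 = 36.
36 ÷ 8 = 4.5 beats.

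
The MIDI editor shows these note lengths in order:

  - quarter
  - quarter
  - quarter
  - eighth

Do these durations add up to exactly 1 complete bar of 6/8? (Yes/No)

One bar of 6/8 = 6 eighth notes.
Convert each value to eighth notes: quarter = 2; quarter = 2; quarter = 2; eighth = 1.
Sum: 2 + 2 + 2 + 1 = 7.
7 exceeds 6, so the answer is No.

No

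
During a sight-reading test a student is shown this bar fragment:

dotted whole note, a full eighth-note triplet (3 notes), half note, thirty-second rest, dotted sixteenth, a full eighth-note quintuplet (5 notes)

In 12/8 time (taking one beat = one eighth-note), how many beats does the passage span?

23

One eighth-note beat = 4 thirty-second notes.
Each duration in thirty-second notes: dotted whole note = 48; a full eighth-note triplet (3 notes) (three triplet eighths span one quarter) = 8; half note = 16; thirty-second rest = 1; dotted sixteenth = 3; a full eighth-note quintuplet (5 notes) (five quintuplet eighths span one half) = 16.
Sum: 48 + 8 + 16 + 1 + 3 + 16 = 92.
92 ÷ 4 = 23 beats.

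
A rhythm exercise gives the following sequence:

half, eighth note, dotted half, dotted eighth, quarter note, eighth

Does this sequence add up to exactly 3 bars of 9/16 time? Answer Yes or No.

No

One bar of 9/16 = 9 sixteenth notes, so 3 bars = 27.
Convert each value to sixteenth notes: half = 8; eighth note = 2; dotted half = 12; dotted eighth = 3; quarter note = 4; eighth = 2.
Adding: 8 + 2 + 12 + 3 + 4 + 2 = 31.
31 exceeds 27, so the answer is No.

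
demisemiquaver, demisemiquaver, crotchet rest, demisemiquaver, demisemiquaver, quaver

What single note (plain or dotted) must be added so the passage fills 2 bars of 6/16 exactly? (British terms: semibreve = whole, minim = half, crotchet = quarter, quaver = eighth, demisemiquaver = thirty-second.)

2 bars of 6/16 = 24 thirty-second notes.
Each duration in thirty-second notes: demisemiquaver = 1; demisemiquaver = 1; crotchet rest = 8; demisemiquaver = 1; demisemiquaver = 1; quaver = 4.
Total: 1 + 1 + 8 + 1 + 1 + 4 = 16.
Remaining: 24 − 16 = 8 thirty-second notes, which is a quarter note.

quarter note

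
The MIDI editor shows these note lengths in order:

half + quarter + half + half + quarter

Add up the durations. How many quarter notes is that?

8

Each duration in quarter notes: half = 2; quarter = 1; half = 2; half = 2; quarter = 1.
Sum: 2 + 1 + 2 + 2 + 1 = 8 quarter notes.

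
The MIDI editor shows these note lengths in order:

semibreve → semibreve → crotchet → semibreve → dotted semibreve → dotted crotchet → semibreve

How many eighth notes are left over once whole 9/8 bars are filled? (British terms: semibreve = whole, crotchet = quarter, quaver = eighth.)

One bar of 9/8 = 9 eighth notes.
Convert each value to eighth notes: semibreve = 8; semibreve = 8; crotchet = 2; semibreve = 8; dotted semibreve = 12; dotted crotchet = 3; semibreve = 8.
Adding: 8 + 8 + 2 + 8 + 12 + 3 + 8 = 49.
49 ÷ 9 = 5 complete bars with 4 eighth notes remaining.

4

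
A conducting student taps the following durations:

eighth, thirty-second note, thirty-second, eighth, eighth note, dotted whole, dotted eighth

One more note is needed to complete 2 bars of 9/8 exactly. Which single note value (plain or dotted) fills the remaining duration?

eighth note

2 bars of 9/8 = 72 thirty-second notes.
Convert each value to thirty-second notes: eighth = 4; thirty-second note = 1; thirty-second = 1; eighth = 4; eighth note = 4; dotted whole = 48; dotted eighth = 6.
Altogether 4 + 1 + 1 + 4 + 4 + 48 + 6 = 68.
Remaining: 72 − 68 = 4 thirty-second notes, which is a eighth note.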